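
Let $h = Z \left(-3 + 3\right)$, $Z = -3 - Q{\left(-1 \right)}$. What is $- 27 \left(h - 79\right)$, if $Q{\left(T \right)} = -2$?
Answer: $2133$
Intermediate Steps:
$Z = -1$ ($Z = -3 - -2 = -3 + 2 = -1$)
$h = 0$ ($h = - (-3 + 3) = \left(-1\right) 0 = 0$)
$- 27 \left(h - 79\right) = - 27 \left(0 - 79\right) = \left(-27\right) \left(-79\right) = 2133$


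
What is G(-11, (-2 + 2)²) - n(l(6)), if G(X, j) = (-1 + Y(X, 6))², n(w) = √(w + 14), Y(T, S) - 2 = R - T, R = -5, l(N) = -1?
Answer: 49 - √13 ≈ 45.394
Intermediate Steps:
Y(T, S) = -3 - T (Y(T, S) = 2 + (-5 - T) = -3 - T)
n(w) = √(14 + w)
G(X, j) = (-4 - X)² (G(X, j) = (-1 + (-3 - X))² = (-4 - X)²)
G(-11, (-2 + 2)²) - n(l(6)) = (4 - 11)² - √(14 - 1) = (-7)² - √13 = 49 - √13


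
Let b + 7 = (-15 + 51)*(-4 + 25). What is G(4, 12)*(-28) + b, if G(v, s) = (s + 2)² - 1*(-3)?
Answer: -4823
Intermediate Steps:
G(v, s) = 3 + (2 + s)² (G(v, s) = (2 + s)² + 3 = 3 + (2 + s)²)
b = 749 (b = -7 + (-15 + 51)*(-4 + 25) = -7 + 36*21 = -7 + 756 = 749)
G(4, 12)*(-28) + b = (3 + (2 + 12)²)*(-28) + 749 = (3 + 14²)*(-28) + 749 = (3 + 196)*(-28) + 749 = 199*(-28) + 749 = -5572 + 749 = -4823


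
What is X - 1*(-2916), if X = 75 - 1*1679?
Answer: 1312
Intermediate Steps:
X = -1604 (X = 75 - 1679 = -1604)
X - 1*(-2916) = -1604 - 1*(-2916) = -1604 + 2916 = 1312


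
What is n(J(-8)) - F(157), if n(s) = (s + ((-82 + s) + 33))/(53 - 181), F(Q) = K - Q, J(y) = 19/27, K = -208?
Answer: 1262725/3456 ≈ 365.37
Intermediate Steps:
J(y) = 19/27 (J(y) = 19*(1/27) = 19/27)
F(Q) = -208 - Q
n(s) = 49/128 - s/64 (n(s) = (s + (-49 + s))/(-128) = (-49 + 2*s)*(-1/128) = 49/128 - s/64)
n(J(-8)) - F(157) = (49/128 - 1/64*19/27) - (-208 - 1*157) = (49/128 - 19/1728) - (-208 - 157) = 1285/3456 - 1*(-365) = 1285/3456 + 365 = 1262725/3456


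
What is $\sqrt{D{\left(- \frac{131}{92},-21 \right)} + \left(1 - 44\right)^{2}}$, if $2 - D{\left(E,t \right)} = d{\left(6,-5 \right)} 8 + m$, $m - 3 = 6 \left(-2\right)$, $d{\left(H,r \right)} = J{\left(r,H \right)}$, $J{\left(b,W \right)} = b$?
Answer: $10 \sqrt{19} \approx 43.589$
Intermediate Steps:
$d{\left(H,r \right)} = r$
$m = -9$ ($m = 3 + 6 \left(-2\right) = 3 - 12 = -9$)
$D{\left(E,t \right)} = 51$ ($D{\left(E,t \right)} = 2 - \left(\left(-5\right) 8 - 9\right) = 2 - \left(-40 - 9\right) = 2 - -49 = 2 + 49 = 51$)
$\sqrt{D{\left(- \frac{131}{92},-21 \right)} + \left(1 - 44\right)^{2}} = \sqrt{51 + \left(1 - 44\right)^{2}} = \sqrt{51 + \left(-43\right)^{2}} = \sqrt{51 + 1849} = \sqrt{1900} = 10 \sqrt{19}$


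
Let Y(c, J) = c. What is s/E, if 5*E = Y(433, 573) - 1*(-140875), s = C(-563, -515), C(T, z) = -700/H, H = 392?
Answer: -125/1978312 ≈ -6.3185e-5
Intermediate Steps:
C(T, z) = -25/14 (C(T, z) = -700/392 = -700*1/392 = -25/14)
s = -25/14 ≈ -1.7857
E = 141308/5 (E = (433 - 1*(-140875))/5 = (433 + 140875)/5 = (⅕)*141308 = 141308/5 ≈ 28262.)
s/E = -25/(14*141308/5) = -25/14*5/141308 = -125/1978312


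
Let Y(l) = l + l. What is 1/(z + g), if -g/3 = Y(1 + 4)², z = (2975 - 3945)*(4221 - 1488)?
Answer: -1/2651310 ≈ -3.7717e-7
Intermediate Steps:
Y(l) = 2*l
z = -2651010 (z = -970*2733 = -2651010)
g = -300 (g = -3*4*(1 + 4)² = -3*(2*5)² = -3*10² = -3*100 = -300)
1/(z + g) = 1/(-2651010 - 300) = 1/(-2651310) = -1/2651310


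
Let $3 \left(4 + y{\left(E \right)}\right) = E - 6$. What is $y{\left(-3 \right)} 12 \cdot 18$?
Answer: $-1512$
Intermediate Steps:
$y{\left(E \right)} = -6 + \frac{E}{3}$ ($y{\left(E \right)} = -4 + \frac{E - 6}{3} = -4 + \frac{-6 + E}{3} = -4 + \left(-2 + \frac{E}{3}\right) = -6 + \frac{E}{3}$)
$y{\left(-3 \right)} 12 \cdot 18 = \left(-6 + \frac{1}{3} \left(-3\right)\right) 12 \cdot 18 = \left(-6 - 1\right) 12 \cdot 18 = \left(-7\right) 12 \cdot 18 = \left(-84\right) 18 = -1512$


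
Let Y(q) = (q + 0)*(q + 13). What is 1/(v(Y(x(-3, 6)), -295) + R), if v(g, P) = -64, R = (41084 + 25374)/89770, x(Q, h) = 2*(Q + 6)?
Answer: -955/60413 ≈ -0.015808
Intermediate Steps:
x(Q, h) = 12 + 2*Q (x(Q, h) = 2*(6 + Q) = 12 + 2*Q)
Y(q) = q*(13 + q)
R = 707/955 (R = 66458*(1/89770) = 707/955 ≈ 0.74031)
1/(v(Y(x(-3, 6)), -295) + R) = 1/(-64 + 707/955) = 1/(-60413/955) = -955/60413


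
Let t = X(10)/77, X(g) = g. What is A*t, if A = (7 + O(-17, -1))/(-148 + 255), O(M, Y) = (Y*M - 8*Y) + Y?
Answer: 310/8239 ≈ 0.037626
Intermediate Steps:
O(M, Y) = -7*Y + M*Y (O(M, Y) = (M*Y - 8*Y) + Y = (-8*Y + M*Y) + Y = -7*Y + M*Y)
t = 10/77 ≈ 0.12987
A = 31/107 (A = (7 - (-7 - 17))/(-148 + 255) = (7 - 1*(-24))/107 = (7 + 24)*(1/107) = 31*(1/107) = 31/107 ≈ 0.28972)
A*t = (31/107)*(10/77) = 310/8239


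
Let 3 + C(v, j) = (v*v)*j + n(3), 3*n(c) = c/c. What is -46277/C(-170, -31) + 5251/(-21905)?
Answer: -11072061653/58874243740 ≈ -0.18806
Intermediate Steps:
n(c) = ⅓ (n(c) = (c/c)/3 = (⅓)*1 = ⅓)
C(v, j) = -8/3 + j*v² (C(v, j) = -3 + ((v*v)*j + ⅓) = -3 + (v²*j + ⅓) = -3 + (j*v² + ⅓) = -3 + (⅓ + j*v²) = -8/3 + j*v²)
-46277/C(-170, -31) + 5251/(-21905) = -46277/(-8/3 - 31*(-170)²) + 5251/(-21905) = -46277/(-8/3 - 31*28900) + 5251*(-1/21905) = -46277/(-8/3 - 895900) - 5251/21905 = -46277/(-2687708/3) - 5251/21905 = -46277*(-3/2687708) - 5251/21905 = 138831/2687708 - 5251/21905 = -11072061653/58874243740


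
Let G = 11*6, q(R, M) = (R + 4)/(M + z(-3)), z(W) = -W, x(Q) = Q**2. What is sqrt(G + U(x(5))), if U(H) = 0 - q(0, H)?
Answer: sqrt(3227)/7 ≈ 8.1152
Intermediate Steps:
q(R, M) = (4 + R)/(3 + M) (q(R, M) = (R + 4)/(M - 1*(-3)) = (4 + R)/(M + 3) = (4 + R)/(3 + M))
U(H) = -4/(3 + H) (U(H) = 0 - (4 + 0)/(3 + H) = 0 - 4/(3 + H) = -4/(3 + H))
G = 66
sqrt(G + U(x(5))) = sqrt(66 - 4/(3 + 5**2)) = sqrt(66 - 4/(3 + 25)) = sqrt(66 - 4/28) = sqrt(66 - 4*1/28) = sqrt(66 - 1/7) = sqrt(461/7) = sqrt(3227)/7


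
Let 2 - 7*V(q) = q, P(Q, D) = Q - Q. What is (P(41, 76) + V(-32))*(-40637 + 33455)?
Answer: -34884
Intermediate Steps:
P(Q, D) = 0
V(q) = 2/7 - q/7
(P(41, 76) + V(-32))*(-40637 + 33455) = (0 + (2/7 - ⅐*(-32)))*(-40637 + 33455) = (0 + (2/7 + 32/7))*(-7182) = (0 + 34/7)*(-7182) = (34/7)*(-7182) = -34884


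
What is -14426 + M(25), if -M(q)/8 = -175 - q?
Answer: -12826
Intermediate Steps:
M(q) = 1400 + 8*q (M(q) = -8*(-175 - q) = 1400 + 8*q)
-14426 + M(25) = -14426 + (1400 + 8*25) = -14426 + (1400 + 200) = -14426 + 1600 = -12826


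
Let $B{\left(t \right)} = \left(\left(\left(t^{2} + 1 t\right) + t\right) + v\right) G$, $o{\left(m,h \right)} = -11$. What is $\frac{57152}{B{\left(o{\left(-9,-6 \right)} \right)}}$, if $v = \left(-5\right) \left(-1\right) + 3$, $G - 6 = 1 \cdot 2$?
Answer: $\frac{7144}{107} \approx 66.766$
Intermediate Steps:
$G = 8$ ($G = 6 + 1 \cdot 2 = 6 + 2 = 8$)
$v = 8$ ($v = 5 + 3 = 8$)
$B{\left(t \right)} = 64 + 8 t^{2} + 16 t$ ($B{\left(t \right)} = \left(\left(\left(t^{2} + 1 t\right) + t\right) + 8\right) 8 = \left(\left(\left(t^{2} + t\right) + t\right) + 8\right) 8 = \left(\left(\left(t + t^{2}\right) + t\right) + 8\right) 8 = \left(\left(t^{2} + 2 t\right) + 8\right) 8 = \left(8 + t^{2} + 2 t\right) 8 = 64 + 8 t^{2} + 16 t$)
$\frac{57152}{B{\left(o{\left(-9,-6 \right)} \right)}} = \frac{57152}{64 + 8 \left(-11\right)^{2} + 16 \left(-11\right)} = \frac{57152}{64 + 8 \cdot 121 - 176} = \frac{57152}{64 + 968 - 176} = \frac{57152}{856} = 57152 \cdot \frac{1}{856} = \frac{7144}{107}$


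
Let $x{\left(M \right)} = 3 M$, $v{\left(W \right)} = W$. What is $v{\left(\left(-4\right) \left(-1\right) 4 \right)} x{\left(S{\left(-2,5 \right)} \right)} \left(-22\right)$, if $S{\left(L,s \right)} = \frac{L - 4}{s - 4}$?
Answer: $6336$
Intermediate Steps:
$S{\left(L,s \right)} = \frac{-4 + L}{-4 + s}$
$v{\left(\left(-4\right) \left(-1\right) 4 \right)} x{\left(S{\left(-2,5 \right)} \right)} \left(-22\right) = \left(-4\right) \left(-1\right) 4 \cdot 3 \frac{-4 - 2}{-4 + 5} \left(-22\right) = 4 \cdot 4 \cdot 3 \cdot 1^{-1} \left(-6\right) \left(-22\right) = 16 \cdot 3 \cdot 1 \left(-6\right) \left(-22\right) = 16 \cdot 3 \left(-6\right) \left(-22\right) = 16 \left(-18\right) \left(-22\right) = \left(-288\right) \left(-22\right) = 6336$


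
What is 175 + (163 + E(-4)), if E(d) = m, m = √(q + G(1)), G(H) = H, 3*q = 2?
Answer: 338 + √15/3 ≈ 339.29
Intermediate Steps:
q = ⅔ (q = (⅓)*2 = ⅔ ≈ 0.66667)
m = √15/3 (m = √(⅔ + 1) = √(5/3) = √15/3 ≈ 1.2910)
E(d) = √15/3
175 + (163 + E(-4)) = 175 + (163 + √15/3) = 338 + √15/3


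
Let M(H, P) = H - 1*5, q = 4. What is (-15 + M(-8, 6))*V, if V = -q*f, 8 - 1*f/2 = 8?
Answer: 0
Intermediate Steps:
f = 0 (f = 16 - 2*8 = 16 - 16 = 0)
M(H, P) = -5 + H (M(H, P) = H - 5 = -5 + H)
V = 0 (V = -4*0 = -1*0 = 0)
(-15 + M(-8, 6))*V = (-15 + (-5 - 8))*0 = (-15 - 13)*0 = -28*0 = 0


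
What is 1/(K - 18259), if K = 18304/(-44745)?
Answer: -44745/817017259 ≈ -5.4766e-5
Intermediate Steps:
K = -18304/44745 (K = 18304*(-1/44745) = -18304/44745 ≈ -0.40907)
1/(K - 18259) = 1/(-18304/44745 - 18259) = 1/(-817017259/44745) = -44745/817017259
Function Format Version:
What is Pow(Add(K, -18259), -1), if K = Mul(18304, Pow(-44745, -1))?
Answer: Rational(-44745, 817017259) ≈ -5.4766e-5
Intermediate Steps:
K = Rational(-18304, 44745) (K = Mul(18304, Rational(-1, 44745)) = Rational(-18304, 44745) ≈ -0.40907)
Pow(Add(K, -18259), -1) = Pow(Add(Rational(-18304, 44745), -18259), -1) = Pow(Rational(-817017259, 44745), -1) = Rational(-44745, 817017259)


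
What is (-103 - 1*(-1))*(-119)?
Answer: 12138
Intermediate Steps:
(-103 - 1*(-1))*(-119) = (-103 + 1)*(-119) = -102*(-119) = 12138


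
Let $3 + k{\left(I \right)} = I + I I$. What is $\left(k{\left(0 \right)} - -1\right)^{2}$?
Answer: $4$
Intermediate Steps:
$k{\left(I \right)} = -3 + I + I^{2}$ ($k{\left(I \right)} = -3 + \left(I + I I\right) = -3 + \left(I + I^{2}\right) = -3 + I + I^{2}$)
$\left(k{\left(0 \right)} - -1\right)^{2} = \left(\left(-3 + 0 + 0^{2}\right) - -1\right)^{2} = \left(\left(-3 + 0 + 0\right) + \left(6 - 5\right)\right)^{2} = \left(-3 + 1\right)^{2} = \left(-2\right)^{2} = 4$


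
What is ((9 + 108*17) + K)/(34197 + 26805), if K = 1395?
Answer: 180/3389 ≈ 0.053113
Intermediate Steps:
((9 + 108*17) + K)/(34197 + 26805) = ((9 + 108*17) + 1395)/(34197 + 26805) = ((9 + 1836) + 1395)/61002 = (1845 + 1395)*(1/61002) = 3240*(1/61002) = 180/3389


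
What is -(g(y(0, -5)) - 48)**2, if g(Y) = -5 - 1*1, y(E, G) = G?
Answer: -2916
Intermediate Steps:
g(Y) = -6 (g(Y) = -5 - 1 = -6)
-(g(y(0, -5)) - 48)**2 = -(-6 - 48)**2 = -1*(-54)**2 = -1*2916 = -2916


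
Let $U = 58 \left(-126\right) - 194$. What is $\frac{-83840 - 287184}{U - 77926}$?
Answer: $\frac{92756}{21357} \approx 4.3431$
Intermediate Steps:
$U = -7502$ ($U = -7308 - 194 = -7502$)
$\frac{-83840 - 287184}{U - 77926} = \frac{-83840 - 287184}{-7502 - 77926} = - \frac{371024}{-85428} = \left(-371024\right) \left(- \frac{1}{85428}\right) = \frac{92756}{21357}$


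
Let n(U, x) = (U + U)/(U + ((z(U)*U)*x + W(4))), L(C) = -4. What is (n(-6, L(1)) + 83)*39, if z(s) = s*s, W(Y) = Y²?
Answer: 1414335/437 ≈ 3236.5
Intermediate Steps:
z(s) = s²
n(U, x) = 2*U/(16 + U + x*U³) (n(U, x) = (U + U)/(U + ((U²*U)*x + 4²)) = (2*U)/(U + (U³*x + 16)) = (2*U)/(U + (x*U³ + 16)) = (2*U)/(U + (16 + x*U³)) = (2*U)/(16 + U + x*U³) = 2*U/(16 + U + x*U³))
(n(-6, L(1)) + 83)*39 = (2*(-6)/(16 - 6 - 4*(-6)³) + 83)*39 = (2*(-6)/(16 - 6 - 4*(-216)) + 83)*39 = (2*(-6)/(16 - 6 + 864) + 83)*39 = (2*(-6)/874 + 83)*39 = (2*(-6)*(1/874) + 83)*39 = (-6/437 + 83)*39 = (36265/437)*39 = 1414335/437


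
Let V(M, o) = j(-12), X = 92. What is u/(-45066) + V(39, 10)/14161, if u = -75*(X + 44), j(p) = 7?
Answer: 70339/310097 ≈ 0.22683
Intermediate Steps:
u = -10200 (u = -75*(92 + 44) = -75*136 = -10200)
V(M, o) = 7
u/(-45066) + V(39, 10)/14161 = -10200/(-45066) + 7/14161 = -10200*(-1/45066) + 7*(1/14161) = 1700/7511 + 1/2023 = 70339/310097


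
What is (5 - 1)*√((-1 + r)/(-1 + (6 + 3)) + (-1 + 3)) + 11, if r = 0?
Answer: 11 + √30 ≈ 16.477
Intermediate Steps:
(5 - 1)*√((-1 + r)/(-1 + (6 + 3)) + (-1 + 3)) + 11 = (5 - 1)*√((-1 + 0)/(-1 + (6 + 3)) + (-1 + 3)) + 11 = 4*√(-1/(-1 + 9) + 2) + 11 = 4*√(-1/8 + 2) + 11 = 4*√(-1*⅛ + 2) + 11 = 4*√(-⅛ + 2) + 11 = 4*√(15/8) + 11 = 4*(√30/4) + 11 = √30 + 11 = 11 + √30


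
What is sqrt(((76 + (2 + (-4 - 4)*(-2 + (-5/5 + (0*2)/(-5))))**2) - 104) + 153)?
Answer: 3*sqrt(89) ≈ 28.302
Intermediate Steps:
sqrt(((76 + (2 + (-4 - 4)*(-2 + (-5/5 + (0*2)/(-5))))**2) - 104) + 153) = sqrt(((76 + (2 - 8*(-2 + (-5*1/5 + 0*(-1/5))))**2) - 104) + 153) = sqrt(((76 + (2 - 8*(-2 + (-1 + 0)))**2) - 104) + 153) = sqrt(((76 + (2 - 8*(-2 - 1))**2) - 104) + 153) = sqrt(((76 + (2 - 8*(-3))**2) - 104) + 153) = sqrt(((76 + (2 + 24)**2) - 104) + 153) = sqrt(((76 + 26**2) - 104) + 153) = sqrt(((76 + 676) - 104) + 153) = sqrt((752 - 104) + 153) = sqrt(648 + 153) = sqrt(801) = 3*sqrt(89)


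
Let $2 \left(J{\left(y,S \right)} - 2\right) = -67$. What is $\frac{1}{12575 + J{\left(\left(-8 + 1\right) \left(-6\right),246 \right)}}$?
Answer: $\frac{2}{25087} \approx 7.9723 \cdot 10^{-5}$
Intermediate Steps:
$J{\left(y,S \right)} = - \frac{63}{2}$ ($J{\left(y,S \right)} = 2 + \frac{1}{2} \left(-67\right) = 2 - \frac{67}{2} = - \frac{63}{2}$)
$\frac{1}{12575 + J{\left(\left(-8 + 1\right) \left(-6\right),246 \right)}} = \frac{1}{12575 - \frac{63}{2}} = \frac{1}{\frac{25087}{2}} = \frac{2}{25087}$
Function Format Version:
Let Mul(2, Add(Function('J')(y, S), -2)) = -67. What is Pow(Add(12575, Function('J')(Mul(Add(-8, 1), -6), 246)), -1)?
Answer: Rational(2, 25087) ≈ 7.9723e-5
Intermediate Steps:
Function('J')(y, S) = Rational(-63, 2) (Function('J')(y, S) = Add(2, Mul(Rational(1, 2), -67)) = Add(2, Rational(-67, 2)) = Rational(-63, 2))
Pow(Add(12575, Function('J')(Mul(Add(-8, 1), -6), 246)), -1) = Pow(Add(12575, Rational(-63, 2)), -1) = Pow(Rational(25087, 2), -1) = Rational(2, 25087)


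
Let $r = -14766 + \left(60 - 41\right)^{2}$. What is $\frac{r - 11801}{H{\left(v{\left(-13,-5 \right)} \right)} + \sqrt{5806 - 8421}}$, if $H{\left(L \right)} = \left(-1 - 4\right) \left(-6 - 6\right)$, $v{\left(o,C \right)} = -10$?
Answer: $- \frac{314472}{1243} + \frac{26206 i \sqrt{2615}}{6215} \approx -252.99 + 215.62 i$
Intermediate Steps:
$r = -14405$ ($r = -14766 + 19^{2} = -14766 + 361 = -14405$)
$H{\left(L \right)} = 60$ ($H{\left(L \right)} = \left(-1 - 4\right) \left(-12\right) = \left(-5\right) \left(-12\right) = 60$)
$\frac{r - 11801}{H{\left(v{\left(-13,-5 \right)} \right)} + \sqrt{5806 - 8421}} = \frac{-14405 - 11801}{60 + \sqrt{5806 - 8421}} = - \frac{26206}{60 + \sqrt{-2615}} = - \frac{26206}{60 + i \sqrt{2615}}$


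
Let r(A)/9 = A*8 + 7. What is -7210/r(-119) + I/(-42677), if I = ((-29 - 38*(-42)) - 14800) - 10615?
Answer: 14586526/10370511 ≈ 1.4065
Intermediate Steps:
r(A) = 63 + 72*A (r(A) = 9*(A*8 + 7) = 9*(8*A + 7) = 9*(7 + 8*A) = 63 + 72*A)
I = -23848 (I = ((-29 + 1596) - 14800) - 10615 = (1567 - 14800) - 10615 = -13233 - 10615 = -23848)
-7210/r(-119) + I/(-42677) = -7210/(63 + 72*(-119)) - 23848/(-42677) = -7210/(63 - 8568) - 23848*(-1/42677) = -7210/(-8505) + 23848/42677 = -7210*(-1/8505) + 23848/42677 = 206/243 + 23848/42677 = 14586526/10370511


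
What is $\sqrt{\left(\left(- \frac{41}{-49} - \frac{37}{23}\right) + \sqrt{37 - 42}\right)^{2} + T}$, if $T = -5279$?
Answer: $\frac{2 \sqrt{-1677651184 - 490245 i \sqrt{5}}}{1127} \approx 0.023748 - 72.687 i$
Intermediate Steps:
$\sqrt{\left(\left(- \frac{41}{-49} - \frac{37}{23}\right) + \sqrt{37 - 42}\right)^{2} + T} = \sqrt{\left(\left(- \frac{41}{-49} - \frac{37}{23}\right) + \sqrt{37 - 42}\right)^{2} - 5279} = \sqrt{\left(\left(\left(-41\right) \left(- \frac{1}{49}\right) - \frac{37}{23}\right) + \sqrt{-5}\right)^{2} - 5279} = \sqrt{\left(\left(\frac{41}{49} - \frac{37}{23}\right) + i \sqrt{5}\right)^{2} - 5279} = \sqrt{\left(- \frac{870}{1127} + i \sqrt{5}\right)^{2} - 5279} = \sqrt{-5279 + \left(- \frac{870}{1127} + i \sqrt{5}\right)^{2}}$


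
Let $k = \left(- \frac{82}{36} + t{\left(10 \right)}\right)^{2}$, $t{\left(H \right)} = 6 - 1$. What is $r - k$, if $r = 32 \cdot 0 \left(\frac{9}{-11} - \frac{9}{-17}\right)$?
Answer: $- \frac{2401}{324} \approx -7.4105$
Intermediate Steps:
$t{\left(H \right)} = 5$ ($t{\left(H \right)} = 6 - 1 = 5$)
$r = 0$ ($r = 0 \left(9 \left(- \frac{1}{11}\right) - - \frac{9}{17}\right) = 0 \left(- \frac{9}{11} + \frac{9}{17}\right) = 0 \left(- \frac{54}{187}\right) = 0$)
$k = \frac{2401}{324}$ ($k = \left(- \frac{82}{36} + 5\right)^{2} = \left(\left(-82\right) \frac{1}{36} + 5\right)^{2} = \left(- \frac{41}{18} + 5\right)^{2} = \left(\frac{49}{18}\right)^{2} = \frac{2401}{324} \approx 7.4105$)
$r - k = 0 - \frac{2401}{324} = - \frac{2401}{324}$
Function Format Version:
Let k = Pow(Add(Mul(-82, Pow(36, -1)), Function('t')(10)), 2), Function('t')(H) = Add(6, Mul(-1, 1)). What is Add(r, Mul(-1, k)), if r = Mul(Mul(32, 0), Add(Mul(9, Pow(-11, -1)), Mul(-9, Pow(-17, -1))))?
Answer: Rational(-2401, 324) ≈ -7.4105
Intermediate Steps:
Function('t')(H) = 5 (Function('t')(H) = Add(6, -1) = 5)
r = 0 (r = Mul(0, Add(Mul(9, Rational(-1, 11)), Mul(-9, Rational(-1, 17)))) = Mul(0, Add(Rational(-9, 11), Rational(9, 17))) = Mul(0, Rational(-54, 187)) = 0)
k = Rational(2401, 324) (k = Pow(Add(Mul(-82, Pow(36, -1)), 5), 2) = Pow(Add(Mul(-82, Rational(1, 36)), 5), 2) = Pow(Add(Rational(-41, 18), 5), 2) = Pow(Rational(49, 18), 2) = Rational(2401, 324) ≈ 7.4105)
Add(r, Mul(-1, k)) = Add(0, Mul(-1, Rational(2401, 324))) = Add(0, Rational(-2401, 324)) = Rational(-2401, 324)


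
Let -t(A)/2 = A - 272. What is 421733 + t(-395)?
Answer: 423067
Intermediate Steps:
t(A) = 544 - 2*A (t(A) = -2*(A - 272) = -2*(-272 + A) = 544 - 2*A)
421733 + t(-395) = 421733 + (544 - 2*(-395)) = 421733 + (544 + 790) = 421733 + 1334 = 423067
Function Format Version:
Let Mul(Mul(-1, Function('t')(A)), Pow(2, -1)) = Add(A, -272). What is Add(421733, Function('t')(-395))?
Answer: 423067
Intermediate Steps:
Function('t')(A) = Add(544, Mul(-2, A)) (Function('t')(A) = Mul(-2, Add(A, -272)) = Mul(-2, Add(-272, A)) = Add(544, Mul(-2, A)))
Add(421733, Function('t')(-395)) = Add(421733, Add(544, Mul(-2, -395))) = Add(421733, Add(544, 790)) = Add(421733, 1334) = 423067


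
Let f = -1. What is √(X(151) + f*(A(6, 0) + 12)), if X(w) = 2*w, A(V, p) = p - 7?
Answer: 3*√33 ≈ 17.234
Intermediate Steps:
A(V, p) = -7 + p
√(X(151) + f*(A(6, 0) + 12)) = √(2*151 - ((-7 + 0) + 12)) = √(302 - (-7 + 12)) = √(302 - 1*5) = √(302 - 5) = √297 = 3*√33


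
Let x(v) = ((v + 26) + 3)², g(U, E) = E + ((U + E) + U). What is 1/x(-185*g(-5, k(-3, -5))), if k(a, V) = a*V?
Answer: 1/13476241 ≈ 7.4205e-8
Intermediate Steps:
k(a, V) = V*a
g(U, E) = 2*E + 2*U (g(U, E) = E + ((E + U) + U) = E + (E + 2*U) = 2*E + 2*U)
x(v) = (29 + v)² (x(v) = ((26 + v) + 3)² = (29 + v)²)
1/x(-185*g(-5, k(-3, -5))) = 1/((29 - 185*(2*(-5*(-3)) + 2*(-5)))²) = 1/((29 - 185*(2*15 - 10))²) = 1/((29 - 185*(30 - 10))²) = 1/((29 - 185*20)²) = 1/((29 - 3700)²) = 1/((-3671)²) = 1/13476241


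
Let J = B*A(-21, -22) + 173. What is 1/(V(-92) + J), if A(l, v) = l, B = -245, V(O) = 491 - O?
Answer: 1/5901 ≈ 0.00016946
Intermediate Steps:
J = 5318 (J = -245*(-21) + 173 = 5145 + 173 = 5318)
1/(V(-92) + J) = 1/((491 - 1*(-92)) + 5318) = 1/((491 + 92) + 5318) = 1/(583 + 5318) = 1/5901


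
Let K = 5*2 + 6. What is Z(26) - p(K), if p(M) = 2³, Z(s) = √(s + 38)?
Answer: 0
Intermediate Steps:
Z(s) = √(38 + s)
K = 16 (K = 10 + 6 = 16)
p(M) = 8
Z(26) - p(K) = √(38 + 26) - 1*8 = √64 - 8 = 8 - 8 = 0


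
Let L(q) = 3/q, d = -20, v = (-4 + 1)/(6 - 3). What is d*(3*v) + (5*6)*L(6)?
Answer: 75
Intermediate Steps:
v = -1 (v = -3/3 = -3*⅓ = -1)
d*(3*v) + (5*6)*L(6) = -60*(-1) + (5*6)*(3/6) = -20*(-3) + 30*(3*(⅙)) = 60 + 30*(½) = 60 + 15 = 75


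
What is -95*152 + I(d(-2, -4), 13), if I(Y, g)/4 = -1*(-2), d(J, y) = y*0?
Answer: -14432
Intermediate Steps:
d(J, y) = 0
I(Y, g) = 8 (I(Y, g) = 4*(-1*(-2)) = 4*2 = 8)
-95*152 + I(d(-2, -4), 13) = -95*152 + 8 = -14440 + 8 = -14432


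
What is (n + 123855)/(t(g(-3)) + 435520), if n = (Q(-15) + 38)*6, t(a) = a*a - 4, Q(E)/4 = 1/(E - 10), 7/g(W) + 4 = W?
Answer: 3102051/10887925 ≈ 0.28491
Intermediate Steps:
g(W) = 7/(-4 + W)
Q(E) = 4/(-10 + E) (Q(E) = 4/(E - 10) = 4/(-10 + E))
t(a) = -4 + a**2 (t(a) = a**2 - 4 = -4 + a**2)
n = 5676/25 (n = (4/(-10 - 15) + 38)*6 = (4/(-25) + 38)*6 = (4*(-1/25) + 38)*6 = (-4/25 + 38)*6 = (946/25)*6 = 5676/25 ≈ 227.04)
(n + 123855)/(t(g(-3)) + 435520) = (5676/25 + 123855)/((-4 + (7/(-4 - 3))**2) + 435520) = 3102051/(25*((-4 + (7/(-7))**2) + 435520)) = 3102051/(25*((-4 + (7*(-1/7))**2) + 435520)) = 3102051/(25*((-4 + (-1)**2) + 435520)) = 3102051/(25*((-4 + 1) + 435520)) = 3102051/(25*(-3 + 435520)) = (3102051/25)/435517 = (3102051/25)*(1/435517) = 3102051/10887925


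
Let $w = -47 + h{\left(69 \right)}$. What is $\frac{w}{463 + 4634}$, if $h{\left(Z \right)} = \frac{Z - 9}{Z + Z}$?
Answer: $- \frac{357}{39077} \approx -0.0091358$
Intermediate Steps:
$h{\left(Z \right)} = \frac{-9 + Z}{2 Z}$
$w = - \frac{1071}{23}$ ($w = -47 + \frac{-9 + 69}{2 \cdot 69} = -47 + \frac{1}{2} \cdot \frac{1}{69} \cdot 60 = -47 + \frac{10}{23} = - \frac{1071}{23} \approx -46.565$)
$\frac{w}{463 + 4634} = - \frac{1071}{23 \left(463 + 4634\right)} = - \frac{1071}{23 \cdot 5097} = \left(- \frac{1071}{23}\right) \frac{1}{5097} = - \frac{357}{39077}$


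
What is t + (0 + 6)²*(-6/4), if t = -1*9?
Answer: -63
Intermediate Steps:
t = -9
t + (0 + 6)²*(-6/4) = -9 + (0 + 6)²*(-6/4) = -9 + 6²*(-6*¼) = -9 + 36*(-3/2) = -9 - 54 = -63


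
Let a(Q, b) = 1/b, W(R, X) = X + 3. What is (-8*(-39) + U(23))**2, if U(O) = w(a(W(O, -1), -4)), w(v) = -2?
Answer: 96100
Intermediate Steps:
W(R, X) = 3 + X
U(O) = -2
(-8*(-39) + U(23))**2 = (-8*(-39) - 2)**2 = (312 - 2)**2 = 310**2 = 96100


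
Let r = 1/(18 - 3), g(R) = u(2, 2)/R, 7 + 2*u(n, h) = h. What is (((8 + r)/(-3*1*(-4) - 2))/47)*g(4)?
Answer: -121/11280 ≈ -0.010727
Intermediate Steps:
u(n, h) = -7/2 + h/2
g(R) = -5/(2*R) (g(R) = (-7/2 + (½)*2)/R = (-7/2 + 1)/R = -5/(2*R))
r = 1/15 ≈ 0.066667
(((8 + r)/(-3*1*(-4) - 2))/47)*g(4) = (((8 + 1/15)/(-3*1*(-4) - 2))/47)*(-5/2/4) = ((121/(15*(-3*(-4) - 2)))*(1/47))*(-5/2*¼) = ((121/(15*(12 - 2)))*(1/47))*(-5/8) = (((121/15)/10)*(1/47))*(-5/8) = (((121/15)*(⅒))*(1/47))*(-5/8) = ((121/150)*(1/47))*(-5/8) = (121/7050)*(-5/8) = -121/11280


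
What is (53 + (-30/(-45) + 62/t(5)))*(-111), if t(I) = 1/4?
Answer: -33485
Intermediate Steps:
t(I) = 1/4
(53 + (-30/(-45) + 62/t(5)))*(-111) = (53 + (-30/(-45) + 62/(1/4)))*(-111) = (53 + (-30*(-1/45) + 62*4))*(-111) = (53 + (2/3 + 248))*(-111) = (53 + 746/3)*(-111) = (905/3)*(-111) = -33485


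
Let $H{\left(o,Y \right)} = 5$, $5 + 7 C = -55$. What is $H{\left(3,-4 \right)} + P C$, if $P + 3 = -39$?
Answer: $365$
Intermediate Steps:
$P = -42$ ($P = -3 - 39 = -42$)
$C = - \frac{60}{7}$ ($C = - \frac{5}{7} + \frac{1}{7} \left(-55\right) = - \frac{5}{7} - \frac{55}{7} = - \frac{60}{7} \approx -8.5714$)
$H{\left(3,-4 \right)} + P C = 5 - -360 = 5 + 360 = 365$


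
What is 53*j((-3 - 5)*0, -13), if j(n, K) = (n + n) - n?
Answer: 0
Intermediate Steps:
j(n, K) = n (j(n, K) = 2*n - n = n)
53*j((-3 - 5)*0, -13) = 53*((-3 - 5)*0) = 53*(-8*0) = 53*0 = 0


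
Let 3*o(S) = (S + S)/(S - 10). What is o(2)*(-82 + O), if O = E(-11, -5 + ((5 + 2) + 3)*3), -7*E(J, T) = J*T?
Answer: 299/42 ≈ 7.1190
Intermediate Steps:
E(J, T) = -J*T/7
o(S) = 2*S/(3*(-10 + S)) (o(S) = ((S + S)/(S - 10))/3 = ((2*S)/(-10 + S))/3 = (2*S/(-10 + S))/3 = 2*S/(3*(-10 + S)))
O = 275/7 (O = -1/7*(-11)*(-5 + ((5 + 2) + 3)*3) = -1/7*(-11)*(-5 + (7 + 3)*3) = -1/7*(-11)*(-5 + 10*3) = -1/7*(-11)*(-5 + 30) = -1/7*(-11)*25 = 275/7 ≈ 39.286)
o(2)*(-82 + O) = ((2/3)*2/(-10 + 2))*(-82 + 275/7) = ((2/3)*2/(-8))*(-299/7) = ((2/3)*2*(-1/8))*(-299/7) = -1/6*(-299/7) = 299/42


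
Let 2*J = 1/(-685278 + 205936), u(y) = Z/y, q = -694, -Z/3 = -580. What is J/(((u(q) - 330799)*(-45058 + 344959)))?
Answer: 347/33002766564885496932 ≈ 1.0514e-17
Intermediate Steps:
Z = 1740 (Z = -3*(-580) = 1740)
u(y) = 1740/y
J = -1/958684 (J = 1/(2*(-685278 + 205936)) = (½)/(-479342) = (½)*(-1/479342) = -1/958684 ≈ -1.0431e-6)
J/(((u(q) - 330799)*(-45058 + 344959))) = -1/((-45058 + 344959)*(1740/(-694) - 330799))/958684 = -1/(299901*(1740*(-1/694) - 330799))/958684 = -1/(299901*(-870/347 - 330799))/958684 = -1/(958684*((-114788123/347*299901))) = -1/(958684*(-34425072875823/347)) = -1/958684*(-347/34425072875823) = 347/33002766564885496932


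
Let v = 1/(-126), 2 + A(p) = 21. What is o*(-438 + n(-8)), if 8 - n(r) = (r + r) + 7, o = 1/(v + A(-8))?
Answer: -53046/2393 ≈ -22.167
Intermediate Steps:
A(p) = 19 (A(p) = -2 + 21 = 19)
v = -1/126 ≈ -0.0079365
o = 126/2393 (o = 1/(-1/126 + 19) = 1/(2393/126) = 126/2393 ≈ 0.052654)
n(r) = 1 - 2*r (n(r) = 8 - ((r + r) + 7) = 8 - (2*r + 7) = 8 - (7 + 2*r) = 8 + (-7 - 2*r) = 1 - 2*r)
o*(-438 + n(-8)) = 126*(-438 + (1 - 2*(-8)))/2393 = 126*(-438 + (1 + 16))/2393 = 126*(-438 + 17)/2393 = (126/2393)*(-421) = -53046/2393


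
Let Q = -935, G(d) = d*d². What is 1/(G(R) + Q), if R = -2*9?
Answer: -1/6767 ≈ -0.00014778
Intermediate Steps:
R = -18
G(d) = d³
1/(G(R) + Q) = 1/((-18)³ - 935) = 1/(-5832 - 935) = 1/(-6767) = -1/6767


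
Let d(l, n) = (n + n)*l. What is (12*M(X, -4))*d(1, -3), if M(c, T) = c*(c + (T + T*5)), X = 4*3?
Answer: 10368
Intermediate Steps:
X = 12
d(l, n) = 2*l*n (d(l, n) = (2*n)*l = 2*l*n)
M(c, T) = c*(c + 6*T) (M(c, T) = c*(c + (T + 5*T)) = c*(c + 6*T))
(12*M(X, -4))*d(1, -3) = (12*(12*(12 + 6*(-4))))*(2*1*(-3)) = (12*(12*(12 - 24)))*(-6) = (12*(12*(-12)))*(-6) = (12*(-144))*(-6) = -1728*(-6) = 10368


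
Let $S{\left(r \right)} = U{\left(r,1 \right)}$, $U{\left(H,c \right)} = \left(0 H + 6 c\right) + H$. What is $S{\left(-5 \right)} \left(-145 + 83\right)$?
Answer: $-62$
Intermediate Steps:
$U{\left(H,c \right)} = H + 6 c$ ($U{\left(H,c \right)} = \left(0 + 6 c\right) + H = 6 c + H = H + 6 c$)
$S{\left(r \right)} = 6 + r$ ($S{\left(r \right)} = r + 6 \cdot 1 = r + 6 = 6 + r$)
$S{\left(-5 \right)} \left(-145 + 83\right) = \left(6 - 5\right) \left(-145 + 83\right) = 1 \left(-62\right) = -62$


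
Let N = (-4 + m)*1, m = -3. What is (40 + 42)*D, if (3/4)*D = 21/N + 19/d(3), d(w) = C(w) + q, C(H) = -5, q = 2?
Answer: -9184/9 ≈ -1020.4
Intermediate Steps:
d(w) = -3 (d(w) = -5 + 2 = -3)
N = -7 (N = (-4 - 3)*1 = -7*1 = -7)
D = -112/9 (D = 4*(21/(-7) + 19/(-3))/3 = 4*(21*(-⅐) + 19*(-⅓))/3 = 4*(-3 - 19/3)/3 = (4/3)*(-28/3) = -112/9 ≈ -12.444)
(40 + 42)*D = (40 + 42)*(-112/9) = 82*(-112/9) = -9184/9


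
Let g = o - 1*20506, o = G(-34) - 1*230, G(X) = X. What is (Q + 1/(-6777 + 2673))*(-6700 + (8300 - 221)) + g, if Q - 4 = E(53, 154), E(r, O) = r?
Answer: 237345253/4104 ≈ 57833.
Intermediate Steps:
o = -264 (o = -34 - 1*230 = -34 - 230 = -264)
Q = 57 (Q = 4 + 53 = 57)
g = -20770 (g = -264 - 1*20506 = -264 - 20506 = -20770)
(Q + 1/(-6777 + 2673))*(-6700 + (8300 - 221)) + g = (57 + 1/(-6777 + 2673))*(-6700 + (8300 - 221)) - 20770 = (57 + 1/(-4104))*(-6700 + 8079) - 20770 = (57 - 1/4104)*1379 - 20770 = (233927/4104)*1379 - 20770 = 322585333/4104 - 20770 = 237345253/4104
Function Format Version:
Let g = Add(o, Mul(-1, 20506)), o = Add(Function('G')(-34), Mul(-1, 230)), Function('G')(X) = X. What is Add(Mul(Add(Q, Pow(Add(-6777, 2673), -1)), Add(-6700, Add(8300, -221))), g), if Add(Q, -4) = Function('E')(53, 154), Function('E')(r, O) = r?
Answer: Rational(237345253, 4104) ≈ 57833.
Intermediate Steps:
o = -264 (o = Add(-34, Mul(-1, 230)) = Add(-34, -230) = -264)
Q = 57 (Q = Add(4, 53) = 57)
g = -20770 (g = Add(-264, Mul(-1, 20506)) = Add(-264, -20506) = -20770)
Add(Mul(Add(Q, Pow(Add(-6777, 2673), -1)), Add(-6700, Add(8300, -221))), g) = Add(Mul(Add(57, Pow(Add(-6777, 2673), -1)), Add(-6700, Add(8300, -221))), -20770) = Add(Mul(Add(57, Pow(-4104, -1)), Add(-6700, 8079)), -20770) = Add(Mul(Add(57, Rational(-1, 4104)), 1379), -20770) = Add(Mul(Rational(233927, 4104), 1379), -20770) = Add(Rational(322585333, 4104), -20770) = Rational(237345253, 4104)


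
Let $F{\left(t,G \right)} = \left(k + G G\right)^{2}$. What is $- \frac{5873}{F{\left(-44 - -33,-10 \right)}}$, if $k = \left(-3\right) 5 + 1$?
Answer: $- \frac{5873}{7396} \approx -0.79408$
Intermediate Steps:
$k = -14$ ($k = -15 + 1 = -14$)
$F{\left(t,G \right)} = \left(-14 + G^{2}\right)^{2}$ ($F{\left(t,G \right)} = \left(-14 + G G\right)^{2} = \left(-14 + G^{2}\right)^{2}$)
$- \frac{5873}{F{\left(-44 - -33,-10 \right)}} = - \frac{5873}{\left(-14 + \left(-10\right)^{2}\right)^{2}} = - \frac{5873}{\left(-14 + 100\right)^{2}} = - \frac{5873}{86^{2}} = - \frac{5873}{7396}$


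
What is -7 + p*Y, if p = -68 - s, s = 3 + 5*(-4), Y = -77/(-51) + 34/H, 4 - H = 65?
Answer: -3390/61 ≈ -55.574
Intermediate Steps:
H = -61 (H = 4 - 1*65 = 4 - 65 = -61)
Y = 2963/3111 (Y = -77/(-51) + 34/(-61) = -77*(-1/51) + 34*(-1/61) = 77/51 - 34/61 = 2963/3111 ≈ 0.95243)
s = -17 (s = 3 - 20 = -17)
p = -51 (p = -68 - 1*(-17) = -68 + 17 = -51)
-7 + p*Y = -7 - 51*2963/3111 = -7 - 2963/61 = -3390/61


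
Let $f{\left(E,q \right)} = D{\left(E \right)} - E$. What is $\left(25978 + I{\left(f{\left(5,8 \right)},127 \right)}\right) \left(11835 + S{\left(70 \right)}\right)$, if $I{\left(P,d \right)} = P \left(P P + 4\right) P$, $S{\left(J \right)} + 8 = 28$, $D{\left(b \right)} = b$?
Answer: $307969190$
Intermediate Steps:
$f{\left(E,q \right)} = 0$ ($f{\left(E,q \right)} = E - E = 0$)
$S{\left(J \right)} = 20$ ($S{\left(J \right)} = -8 + 28 = 20$)
$I{\left(P,d \right)} = P^{2} \left(4 + P^{2}\right)$ ($I{\left(P,d \right)} = P \left(P^{2} + 4\right) P = P \left(4 + P^{2}\right) P = P^{2} \left(4 + P^{2}\right)$)
$\left(25978 + I{\left(f{\left(5,8 \right)},127 \right)}\right) \left(11835 + S{\left(70 \right)}\right) = \left(25978 + 0^{2} \left(4 + 0^{2}\right)\right) \left(11835 + 20\right) = \left(25978 + 0 \left(4 + 0\right)\right) 11855 = \left(25978 + 0 \cdot 4\right) 11855 = \left(25978 + 0\right) 11855 = 25978 \cdot 11855 = 307969190$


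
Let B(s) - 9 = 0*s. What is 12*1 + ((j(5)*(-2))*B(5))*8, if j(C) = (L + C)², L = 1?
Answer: -5172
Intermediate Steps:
B(s) = 9 (B(s) = 9 + 0*s = 9 + 0 = 9)
j(C) = (1 + C)²
12*1 + ((j(5)*(-2))*B(5))*8 = 12*1 + (((1 + 5)²*(-2))*9)*8 = 12 + ((6²*(-2))*9)*8 = 12 + ((36*(-2))*9)*8 = 12 - 72*9*8 = 12 - 648*8 = 12 - 5184 = -5172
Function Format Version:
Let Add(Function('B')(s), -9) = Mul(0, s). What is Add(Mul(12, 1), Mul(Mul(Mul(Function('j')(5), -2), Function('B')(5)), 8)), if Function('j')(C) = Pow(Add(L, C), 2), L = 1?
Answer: -5172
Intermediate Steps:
Function('B')(s) = 9 (Function('B')(s) = Add(9, Mul(0, s)) = Add(9, 0) = 9)
Function('j')(C) = Pow(Add(1, C), 2)
Add(Mul(12, 1), Mul(Mul(Mul(Function('j')(5), -2), Function('B')(5)), 8)) = Add(Mul(12, 1), Mul(Mul(Mul(Pow(Add(1, 5), 2), -2), 9), 8)) = Add(12, Mul(Mul(Mul(Pow(6, 2), -2), 9), 8)) = Add(12, Mul(Mul(Mul(36, -2), 9), 8)) = Add(12, Mul(Mul(-72, 9), 8)) = Add(12, Mul(-648, 8)) = Add(12, -5184) = -5172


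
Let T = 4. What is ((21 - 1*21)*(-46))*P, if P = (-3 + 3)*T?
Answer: 0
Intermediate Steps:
P = 0 (P = (-3 + 3)*4 = 0*4 = 0)
((21 - 1*21)*(-46))*P = ((21 - 1*21)*(-46))*0 = ((21 - 21)*(-46))*0 = (0*(-46))*0 = 0*0 = 0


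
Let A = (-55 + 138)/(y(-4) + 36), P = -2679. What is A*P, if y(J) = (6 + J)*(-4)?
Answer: -222357/28 ≈ -7941.3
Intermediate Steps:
y(J) = -24 - 4*J
A = 83/28 (A = (-55 + 138)/((-24 - 4*(-4)) + 36) = 83/((-24 + 16) + 36) = 83/(-8 + 36) = 83/28 ≈ 2.9643)
A*P = (83/28)*(-2679) = -222357/28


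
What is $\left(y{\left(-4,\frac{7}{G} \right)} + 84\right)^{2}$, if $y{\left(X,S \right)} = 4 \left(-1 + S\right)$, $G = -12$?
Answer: $\frac{54289}{9} \approx 6032.1$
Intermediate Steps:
$y{\left(X,S \right)} = -4 + 4 S$
$\left(y{\left(-4,\frac{7}{G} \right)} + 84\right)^{2} = \left(\left(-4 + 4 \frac{7}{-12}\right) + 84\right)^{2} = \left(\left(-4 + 4 \cdot 7 \left(- \frac{1}{12}\right)\right) + 84\right)^{2} = \left(\left(-4 + 4 \left(- \frac{7}{12}\right)\right) + 84\right)^{2} = \left(\left(-4 - \frac{7}{3}\right) + 84\right)^{2} = \left(- \frac{19}{3} + 84\right)^{2} = \left(\frac{233}{3}\right)^{2} = \frac{54289}{9}$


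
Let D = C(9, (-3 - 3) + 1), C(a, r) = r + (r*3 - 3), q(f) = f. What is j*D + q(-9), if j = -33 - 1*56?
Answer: 2038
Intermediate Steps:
j = -89 (j = -33 - 56 = -89)
C(a, r) = -3 + 4*r (C(a, r) = r + (3*r - 3) = r + (-3 + 3*r) = -3 + 4*r)
D = -23 (D = -3 + 4*((-3 - 3) + 1) = -3 + 4*(-6 + 1) = -3 + 4*(-5) = -3 - 20 = -23)
j*D + q(-9) = -89*(-23) - 9 = 2047 - 9 = 2038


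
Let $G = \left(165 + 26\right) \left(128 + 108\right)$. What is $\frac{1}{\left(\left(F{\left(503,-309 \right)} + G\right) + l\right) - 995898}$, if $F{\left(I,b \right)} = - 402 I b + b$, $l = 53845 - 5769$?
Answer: $\frac{1}{61578599} \approx 1.6239 \cdot 10^{-8}$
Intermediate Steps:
$l = 48076$ ($l = 53845 - 5769 = 48076$)
$F{\left(I,b \right)} = b - 402 I b$ ($F{\left(I,b \right)} = - 402 I b + b = b - 402 I b$)
$G = 45076$ ($G = 191 \cdot 236 = 45076$)
$\frac{1}{\left(\left(F{\left(503,-309 \right)} + G\right) + l\right) - 995898} = \frac{1}{\left(\left(- 309 \left(1 - 202206\right) + 45076\right) + 48076\right) - 995898} = \frac{1}{\left(\left(\left(-309\right) \left(-202205\right) + 45076\right) + 48076\right) - 995898} = \frac{1}{\left(\left(62481345 + 45076\right) + 48076\right) - 995898} = \frac{1}{\left(62526421 + 48076\right) - 995898} = \frac{1}{62574497 - 995898} = \frac{1}{61578599}$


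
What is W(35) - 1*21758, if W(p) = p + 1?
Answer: -21722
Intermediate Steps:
W(p) = 1 + p
W(35) - 1*21758 = (1 + 35) - 1*21758 = 36 - 21758 = -21722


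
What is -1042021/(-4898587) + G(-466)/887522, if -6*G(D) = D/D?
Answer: 5548894473185/26085622388484 ≈ 0.21272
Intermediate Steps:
G(D) = -1/6 (G(D) = -D/(6*D) = -1/6*1 = -1/6)
-1042021/(-4898587) + G(-466)/887522 = -1042021/(-4898587) - 1/6/887522 = -1042021*(-1/4898587) - 1/6*1/887522 = 1042021/4898587 - 1/5325132 = 5548894473185/26085622388484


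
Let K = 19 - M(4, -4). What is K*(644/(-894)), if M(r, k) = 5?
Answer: -4508/447 ≈ -10.085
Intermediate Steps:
K = 14 (K = 19 - 1*5 = 19 - 5 = 14)
K*(644/(-894)) = 14*(644/(-894)) = 14*(644*(-1/894)) = 14*(-322/447) = -4508/447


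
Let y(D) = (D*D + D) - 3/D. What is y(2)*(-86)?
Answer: -387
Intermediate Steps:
y(D) = D + D**2 - 3/D (y(D) = (D**2 + D) - 3/D = (D + D**2) - 3/D = D + D**2 - 3/D)
y(2)*(-86) = (2 + 2**2 - 3/2)*(-86) = (2 + 4 - 3*1/2)*(-86) = (2 + 4 - 3/2)*(-86) = (9/2)*(-86) = -387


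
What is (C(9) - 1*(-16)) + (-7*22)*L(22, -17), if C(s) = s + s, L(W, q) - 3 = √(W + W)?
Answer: -428 - 308*√11 ≈ -1449.5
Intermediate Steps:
L(W, q) = 3 + √2*√W (L(W, q) = 3 + √(W + W) = 3 + √(2*W) = 3 + √2*√W)
C(s) = 2*s
(C(9) - 1*(-16)) + (-7*22)*L(22, -17) = (2*9 - 1*(-16)) + (-7*22)*(3 + √2*√22) = (18 + 16) - 154*(3 + 2*√11) = 34 + (-462 - 308*√11) = -428 - 308*√11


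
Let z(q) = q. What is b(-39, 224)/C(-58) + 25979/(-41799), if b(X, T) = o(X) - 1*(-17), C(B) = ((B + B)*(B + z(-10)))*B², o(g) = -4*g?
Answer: -689351560901/1109146162368 ≈ -0.62152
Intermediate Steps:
C(B) = 2*B³*(-10 + B) (C(B) = ((B + B)*(B - 10))*B² = ((2*B)*(-10 + B))*B² = (2*B*(-10 + B))*B² = 2*B³*(-10 + B))
b(X, T) = 17 - 4*X (b(X, T) = -4*X - 1*(-17) = -4*X + 17 = 17 - 4*X)
b(-39, 224)/C(-58) + 25979/(-41799) = (17 - 4*(-39))/((2*(-58)³*(-10 - 58))) + 25979/(-41799) = (17 + 156)/((2*(-195112)*(-68))) + 25979*(-1/41799) = 173/26535232 - 25979/41799 = -689351560901/1109146162368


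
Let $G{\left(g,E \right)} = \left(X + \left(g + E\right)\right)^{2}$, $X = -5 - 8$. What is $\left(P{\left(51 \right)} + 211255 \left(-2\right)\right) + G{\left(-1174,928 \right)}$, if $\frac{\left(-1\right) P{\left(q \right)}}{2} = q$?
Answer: $-355531$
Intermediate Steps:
$P{\left(q \right)} = - 2 q$
$X = -13$
$G{\left(g,E \right)} = \left(-13 + E + g\right)^{2}$ ($G{\left(g,E \right)} = \left(-13 + \left(g + E\right)\right)^{2} = \left(-13 + \left(E + g\right)\right)^{2} = \left(-13 + E + g\right)^{2}$)
$\left(P{\left(51 \right)} + 211255 \left(-2\right)\right) + G{\left(-1174,928 \right)} = \left(\left(-2\right) 51 + 211255 \left(-2\right)\right) + \left(-13 + 928 - 1174\right)^{2} = \left(-102 - 422510\right) + \left(-259\right)^{2} = -422612 + 67081 = -355531$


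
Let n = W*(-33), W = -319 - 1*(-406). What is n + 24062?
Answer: 21191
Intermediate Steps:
W = 87 (W = -319 + 406 = 87)
n = -2871 (n = 87*(-33) = -2871)
n + 24062 = -2871 + 24062 = 21191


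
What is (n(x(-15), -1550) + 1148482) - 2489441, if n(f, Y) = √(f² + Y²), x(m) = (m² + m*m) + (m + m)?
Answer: -1340959 + 10*√25789 ≈ -1.3394e+6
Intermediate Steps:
x(m) = 2*m + 2*m² (x(m) = (m² + m²) + 2*m = 2*m² + 2*m = 2*m + 2*m²)
n(f, Y) = √(Y² + f²)
(n(x(-15), -1550) + 1148482) - 2489441 = (√((-1550)² + (2*(-15)*(1 - 15))²) + 1148482) - 2489441 = (√(2402500 + (2*(-15)*(-14))²) + 1148482) - 2489441 = (√(2402500 + 420²) + 1148482) - 2489441 = (√(2402500 + 176400) + 1148482) - 2489441 = (√2578900 + 1148482) - 2489441 = (10*√25789 + 1148482) - 2489441 = (1148482 + 10*√25789) - 2489441 = -1340959 + 10*√25789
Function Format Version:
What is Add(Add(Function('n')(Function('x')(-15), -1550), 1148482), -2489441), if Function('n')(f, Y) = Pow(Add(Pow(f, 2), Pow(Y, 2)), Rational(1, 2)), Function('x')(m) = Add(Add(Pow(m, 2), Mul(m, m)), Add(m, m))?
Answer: Add(-1340959, Mul(10, Pow(25789, Rational(1, 2)))) ≈ -1.3394e+6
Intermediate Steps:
Function('x')(m) = Add(Mul(2, m), Mul(2, Pow(m, 2))) (Function('x')(m) = Add(Add(Pow(m, 2), Pow(m, 2)), Mul(2, m)) = Add(Mul(2, Pow(m, 2)), Mul(2, m)) = Add(Mul(2, m), Mul(2, Pow(m, 2))))
Function('n')(f, Y) = Pow(Add(Pow(Y, 2), Pow(f, 2)), Rational(1, 2))
Add(Add(Function('n')(Function('x')(-15), -1550), 1148482), -2489441) = Add(Add(Pow(Add(Pow(-1550, 2), Pow(Mul(2, -15, Add(1, -15)), 2)), Rational(1, 2)), 1148482), -2489441) = Add(Add(Pow(Add(2402500, Pow(Mul(2, -15, -14), 2)), Rational(1, 2)), 1148482), -2489441) = Add(Add(Pow(Add(2402500, Pow(420, 2)), Rational(1, 2)), 1148482), -2489441) = Add(Add(Pow(Add(2402500, 176400), Rational(1, 2)), 1148482), -2489441) = Add(Add(Pow(2578900, Rational(1, 2)), 1148482), -2489441) = Add(Add(Mul(10, Pow(25789, Rational(1, 2))), 1148482), -2489441) = Add(Add(1148482, Mul(10, Pow(25789, Rational(1, 2)))), -2489441) = Add(-1340959, Mul(10, Pow(25789, Rational(1, 2))))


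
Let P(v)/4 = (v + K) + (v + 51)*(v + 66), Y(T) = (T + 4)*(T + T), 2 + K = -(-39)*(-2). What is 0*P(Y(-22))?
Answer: 0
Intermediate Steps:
K = -80 (K = -2 - (-39)*(-2) = -2 - 13*6 = -2 - 78 = -80)
Y(T) = 2*T*(4 + T) (Y(T) = (4 + T)*(2*T) = 2*T*(4 + T))
P(v) = -320 + 4*v + 4*(51 + v)*(66 + v) (P(v) = 4*((v - 80) + (v + 51)*(v + 66)) = 4*((-80 + v) + (51 + v)*(66 + v)) = 4*(-80 + v + (51 + v)*(66 + v)) = -320 + 4*v + 4*(51 + v)*(66 + v))
0*P(Y(-22)) = 0*(13144 + 4*(2*(-22)*(4 - 22))² + 472*(2*(-22)*(4 - 22))) = 0*(13144 + 4*(2*(-22)*(-18))² + 472*(2*(-22)*(-18))) = 0*(13144 + 4*792² + 472*792) = 0*(13144 + 4*627264 + 373824) = 0*(13144 + 2509056 + 373824) = 0*2896024 = 0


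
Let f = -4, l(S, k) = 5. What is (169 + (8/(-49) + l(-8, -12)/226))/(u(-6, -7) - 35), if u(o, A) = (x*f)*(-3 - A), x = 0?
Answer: -1869943/387590 ≈ -4.8245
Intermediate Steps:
u(o, A) = 0 (u(o, A) = (0*(-4))*(-3 - A) = 0*(-3 - A) = 0)
(169 + (8/(-49) + l(-8, -12)/226))/(u(-6, -7) - 35) = (169 + (8/(-49) + 5/226))/(0 - 35) = (169 + (8*(-1/49) + 5*(1/226)))/(-35) = (169 + (-8/49 + 5/226))*(-1/35) = (169 - 1563/11074)*(-1/35) = (1869943/11074)*(-1/35) = -1869943/387590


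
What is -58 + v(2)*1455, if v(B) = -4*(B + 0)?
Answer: -11698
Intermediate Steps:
v(B) = -4*B
-58 + v(2)*1455 = -58 - 4*2*1455 = -58 - 8*1455 = -58 - 11640 = -11698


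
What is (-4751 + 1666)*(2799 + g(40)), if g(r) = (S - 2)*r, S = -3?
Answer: -8017915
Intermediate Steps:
g(r) = -5*r (g(r) = (-3 - 2)*r = -5*r)
(-4751 + 1666)*(2799 + g(40)) = (-4751 + 1666)*(2799 - 5*40) = -3085*(2799 - 200) = -3085*2599 = -8017915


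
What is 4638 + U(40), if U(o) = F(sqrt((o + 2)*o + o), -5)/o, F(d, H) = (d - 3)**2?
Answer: 187249/40 - 3*sqrt(430)/10 ≈ 4675.0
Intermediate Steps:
F(d, H) = (-3 + d)**2
U(o) = (-3 + sqrt(o + o*(2 + o)))**2/o (U(o) = (-3 + sqrt((o + 2)*o + o))**2/o = (-3 + sqrt((2 + o)*o + o))**2/o = (-3 + sqrt(o*(2 + o) + o))**2/o = (-3 + sqrt(o + o*(2 + o)))**2/o)
4638 + U(40) = 4638 + (-3 + sqrt(40*(3 + 40)))**2/40 = 4638 + (-3 + sqrt(40*43))**2/40 = 4638 + (-3 + sqrt(1720))**2/40 = 4638 + (-3 + 2*sqrt(430))**2/40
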